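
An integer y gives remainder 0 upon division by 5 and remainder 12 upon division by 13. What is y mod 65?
M = 5 × 13 = 65. M₁ = 13, y₁ ≡ 2 mod 5. M₂ = 5, y₂ ≡ 8 mod 13. y = 0×13×2 + 12×5×8 ≡ 25 mod 65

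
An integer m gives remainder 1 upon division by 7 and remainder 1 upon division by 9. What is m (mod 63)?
M = 7 × 9 = 63. M₁ = 9, y₁ ≡ 4 (mod 7). M₂ = 7, y₂ ≡ 4 (mod 9). m = 1×9×4 + 1×7×4 ≡ 1 (mod 63)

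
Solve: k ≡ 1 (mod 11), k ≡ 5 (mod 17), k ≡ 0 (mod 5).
M = 11 × 17 × 5 = 935. M₁ = 85, y₁ ≡ 7 (mod 11). M₂ = 55, y₂ ≡ 13 (mod 17). M₃ = 187, y₃ ≡ 3 (mod 5). k = 1×85×7 + 5×55×13 + 0×187×3 ≡ 430 (mod 935)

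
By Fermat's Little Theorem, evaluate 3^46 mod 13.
By Fermat: 3^{12} ≡ 1 mod 13. 46 = 3×12 + 10. So 3^{46} ≡ 3^{10} ≡ 3 mod 13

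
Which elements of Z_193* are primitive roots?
There are φ(192) = 64 primitive roots mod 193: {5, 10, 15, 17, 19, 22, 26, 30, 34, 37, 38, 40, 41, 44, 45, 47, 51, 52, 53, 57, 58, 61, 66, 70, 73, 77, 78, 79, 80, 82, 90, 91, 102, 103, 111, 113, 114, 115, 116, 120, 123, 127, 132, 135, 136, 140, 141, 142, 146, 148, 149, 152, 153, 155, 156, 159, 163, 167, 171, 174, 176, 178, 183, 188}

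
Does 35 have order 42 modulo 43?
35^{7} ≡ 1 mod 43 and 7 < 42, so ord_43(35) = 7 ≠ 42 and 35 is not a primitive root.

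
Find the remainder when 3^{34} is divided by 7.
By Fermat: 3^{6} ≡ 1 (mod 7). 34 = 5×6 + 4. So 3^{34} ≡ 3^{4} ≡ 4 (mod 7)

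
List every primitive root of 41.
There are φ(40) = 16 primitive roots mod 41: {6, 7, 11, 12, 13, 15, 17, 19, 22, 24, 26, 28, 29, 30, 34, 35}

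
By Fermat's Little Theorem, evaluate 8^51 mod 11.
By Fermat: 8^{10} ≡ 1 (mod 11). 51 = 5×10 + 1. So 8^{51} ≡ 8^{1} ≡ 8 (mod 11)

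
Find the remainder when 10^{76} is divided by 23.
By Fermat: 10^{22} ≡ 1 (mod 23). 76 = 3×22 + 10. So 10^{76} ≡ 10^{10} ≡ 16 (mod 23)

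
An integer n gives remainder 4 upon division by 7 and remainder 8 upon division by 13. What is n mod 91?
M = 7 × 13 = 91. M₁ = 13, y₁ ≡ 6 mod 7. M₂ = 7, y₂ ≡ 2 mod 13. n = 4×13×6 + 8×7×2 ≡ 60 mod 91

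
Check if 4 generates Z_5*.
4^{2} ≡ 1 mod 5 and 2 < 4, so ord_5(4) = 2 ≠ 4 and 4 is not a primitive root.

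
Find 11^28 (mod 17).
Using Fermat: 11^{16} ≡ 1 (mod 17). 28 ≡ 12 (mod 16). So 11^{28} ≡ 11^{12} ≡ 13 (mod 17)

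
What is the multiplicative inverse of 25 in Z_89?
Since 89 is prime, by Fermat 25^(-1) ≡ 25^{87} ≡ 57 (mod 89). Verify: 25 × 57 = 1425 ≡ 1 (mod 89)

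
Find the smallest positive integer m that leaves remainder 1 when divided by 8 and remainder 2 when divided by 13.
M = 8 × 13 = 104. M₁ = 13, y₁ ≡ 5 (mod 8). M₂ = 8, y₂ ≡ 5 (mod 13). m = 1×13×5 + 2×8×5 ≡ 41 (mod 104)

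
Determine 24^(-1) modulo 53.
Since 53 is prime, by Fermat 24^(-1) ≡ 24^{51} ≡ 42 mod 53. Verify: 24 × 42 = 1008 ≡ 1 mod 53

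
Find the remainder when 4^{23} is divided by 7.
By Fermat: 4^{6} ≡ 1 mod 7. 23 = 3×6 + 5. So 4^{23} ≡ 4^{5} ≡ 2 mod 7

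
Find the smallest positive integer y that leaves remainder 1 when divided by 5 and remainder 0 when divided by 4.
M = 5 × 4 = 20. M₁ = 4, y₁ ≡ 4 mod 5. M₂ = 5, y₂ ≡ 1 mod 4. y = 1×4×4 + 0×5×1 ≡ 16 mod 20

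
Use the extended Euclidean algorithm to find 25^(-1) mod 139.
Extended GCD: 25(-50) + 139(9) = 1. So 25^(-1) ≡ -50 ≡ 89 mod 139. Verify: 25 × 89 = 2225 ≡ 1 mod 139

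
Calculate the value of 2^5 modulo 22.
By repeated squaring (mod 22): 2^{1}≡2, 2^{2}≡4, 2^{4}≡16. Then 2^{5} = 2^{4+1} ≡ 16 × 2 ≡ 10 (mod 22)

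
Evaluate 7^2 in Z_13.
7^{2} = 49 ≡ 10 (mod 13)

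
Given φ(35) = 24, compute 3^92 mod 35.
By Euler: 3^{24} ≡ 1 mod 35 since gcd(3, 35) = 1. 92 = 3×24 + 20. So 3^{92} ≡ 3^{20} ≡ 16 mod 35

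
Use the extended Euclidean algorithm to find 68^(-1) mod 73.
Extended GCD: 68(29) + 73(-27) = 1. So 68^(-1) ≡ 29 mod 73. Verify: 68 × 29 = 1972 ≡ 1 mod 73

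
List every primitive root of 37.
There are φ(36) = 12 primitive roots mod 37: {2, 5, 13, 15, 17, 18, 19, 20, 22, 24, 32, 35}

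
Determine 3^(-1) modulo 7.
Since 7 is prime, by Fermat 3^(-1) ≡ 3^{5} ≡ 5 mod 7. Verify: 3 × 5 = 15 ≡ 1 mod 7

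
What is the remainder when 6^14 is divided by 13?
Using Fermat: 6^{12} ≡ 1 mod 13. 14 ≡ 2 mod 12. So 6^{14} ≡ 6^{2} ≡ 10 mod 13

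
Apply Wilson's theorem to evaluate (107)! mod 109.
(108)! = (107)! × (108) ≡ -1 mod 109. So (107)! ≡ -1 × (108)^(-1) ≡ (-1)×(-1) = 1 mod 109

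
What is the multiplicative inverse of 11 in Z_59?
Since 59 is prime, by Fermat 11^(-1) ≡ 11^{57} ≡ 43 (mod 59). Verify: 11 × 43 = 473 ≡ 1 (mod 59)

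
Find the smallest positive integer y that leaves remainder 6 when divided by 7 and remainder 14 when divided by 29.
M = 7 × 29 = 203. M₁ = 29, y₁ ≡ 1 (mod 7). M₂ = 7, y₂ ≡ 25 (mod 29). y = 6×29×1 + 14×7×25 ≡ 188 (mod 203)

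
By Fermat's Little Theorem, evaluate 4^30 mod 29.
By Fermat: 4^{28} ≡ 1 (mod 29). So 4^{30} = 4^{28} · 4^{2} ≡ 4^{2} ≡ 16 (mod 29)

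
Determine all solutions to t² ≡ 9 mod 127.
The square roots of 9 mod 127 are 124 and 3. Verify: 124² = 15376 ≡ 9 mod 127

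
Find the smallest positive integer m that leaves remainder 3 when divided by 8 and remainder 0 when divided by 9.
M = 8 × 9 = 72. M₁ = 9, y₁ ≡ 1 mod 8. M₂ = 8, y₂ ≡ 8 mod 9. m = 3×9×1 + 0×8×8 ≡ 27 mod 72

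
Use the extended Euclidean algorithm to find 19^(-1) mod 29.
Extended GCD: 19(-3) + 29(2) = 1. So 19^(-1) ≡ -3 ≡ 26 (mod 29). Verify: 19 × 26 = 494 ≡ 1 (mod 29)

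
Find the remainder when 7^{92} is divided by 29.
By Fermat: 7^{28} ≡ 1 mod 29. 92 = 3×28 + 8. So 7^{92} ≡ 7^{8} ≡ 7 mod 29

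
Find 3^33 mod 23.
Using Fermat: 3^{22} ≡ 1 mod 23. 33 ≡ 11 mod 22. So 3^{33} ≡ 3^{11} ≡ 1 mod 23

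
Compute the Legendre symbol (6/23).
(6/23) = 6^{11} mod 23 = 1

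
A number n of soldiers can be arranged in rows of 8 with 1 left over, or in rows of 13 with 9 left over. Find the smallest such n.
M = 8 × 13 = 104. M₁ = 13, y₁ ≡ 5 (mod 8). M₂ = 8, y₂ ≡ 5 (mod 13). n = 1×13×5 + 9×8×5 ≡ 9 (mod 104)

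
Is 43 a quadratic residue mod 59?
By Euler's criterion: 43^{29} ≡ 58 mod 59. Since this equals -1 (≡ 58), 43 is not a QR.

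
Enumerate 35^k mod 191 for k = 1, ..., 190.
35^1, 35^2, ..., 35^{190} mod 191: [35, 79, 91, 129, 122, 68, 88, 24, 76, 177, 83, 40, 63, 104, 11, 3, 105, 46, 82, 5, 175, 13, 73, 72, 37, 149, 58, 120, 189, 121, 33, 9, 124, 138, 55, 15, 143, 39, 28, 25, 111, 65, 174, 169, 185, 172, 99, 27, 181, 32, 165, 45, 47, 117, 84, 75, 142, 4, 140, 125, 173, 134, 106, 81, 161, 96, 113, 135, 141, 160, 61, 34, 44, 12, 38, 184, 137, 20, 127, 52, 101, 97, 148, 23, 41, 98, 183, 102, 132, 36, 114, 170, 29, 60, 190, 156, 112, 100, 62, 69, 123, 103, 167, 115, 14, 108, 151, 128, 87, 180, 188, 86, 145, 109, 186, 16, 178, 118, 119, 154, 42, 133, 71, 2, 70, 158, 182, 67, 53, 136, 176, 48, 152, 163, 166, 80, 126, 17, 22, 6, 19, 92, 164, 10, 159, 26, 146, 144, 74, 107, 116, 49, 187, 51, 66, 18, 57, 85, 110, 30, 95, 78, 56, 50, 31, 130, 157, 147, 179, 153, 7, 54, 171, 64, 139, 90, 94, 43, 168, 150, 93, 8, 89, 59, 155, 77, 21, 162, 131, 1]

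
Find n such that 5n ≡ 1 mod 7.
Since 7 is prime, by Fermat 5^(-1) ≡ 5^{5} ≡ 3 mod 7. Verify: 5 × 3 = 15 ≡ 1 mod 7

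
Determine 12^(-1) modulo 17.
Since 17 is prime, by Fermat 12^(-1) ≡ 12^{15} ≡ 10 (mod 17). Verify: 12 × 10 = 120 ≡ 1 (mod 17)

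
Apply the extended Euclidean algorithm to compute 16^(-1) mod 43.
Extended GCD: 16(-8) + 43(3) = 1. So 16^(-1) ≡ -8 ≡ 35 (mod 43). Verify: 16 × 35 = 560 ≡ 1 (mod 43)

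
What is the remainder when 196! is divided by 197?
By Wilson's theorem, (196)! ≡ -1 ≡ 196 mod 197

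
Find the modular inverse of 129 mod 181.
Since 181 is prime, by Fermat 129^(-1) ≡ 129^{179} ≡ 87 (mod 181). Verify: 129 × 87 = 11223 ≡ 1 (mod 181)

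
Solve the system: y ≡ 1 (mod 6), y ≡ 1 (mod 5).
M = 6 × 5 = 30. M₁ = 5, y₁ ≡ 5 (mod 6). M₂ = 6, y₂ ≡ 1 (mod 5). y = 1×5×5 + 1×6×1 ≡ 1 (mod 30)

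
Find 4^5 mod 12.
By repeated squaring mod 12: 4^{1}≡4, 4^{2}≡4, 4^{4}≡4. Then 4^{5} = 4^{4+1} ≡ 4 × 4 ≡ 4 mod 12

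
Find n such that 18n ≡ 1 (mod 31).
Since 31 is prime, by Fermat 18^(-1) ≡ 18^{29} ≡ 19 (mod 31). Verify: 18 × 19 = 342 ≡ 1 (mod 31)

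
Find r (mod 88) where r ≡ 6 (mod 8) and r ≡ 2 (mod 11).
M = 8 × 11 = 88. M₁ = 11, y₁ ≡ 3 (mod 8). M₂ = 8, y₂ ≡ 7 (mod 11). r = 6×11×3 + 2×8×7 ≡ 46 (mod 88)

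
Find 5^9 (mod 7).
Using Fermat: 5^{6} ≡ 1 (mod 7). 9 ≡ 3 (mod 6). So 5^{9} ≡ 5^{3} ≡ 6 (mod 7)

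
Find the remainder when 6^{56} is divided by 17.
By Fermat: 6^{16} ≡ 1 mod 17. 56 = 3×16 + 8. So 6^{56} ≡ 6^{8} ≡ 16 mod 17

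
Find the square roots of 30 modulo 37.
The square roots of 30 mod 37 are 17 and 20. Verify: 17² = 289 ≡ 30 (mod 37)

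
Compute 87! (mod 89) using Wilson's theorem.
(88)! = (87)! × (88) ≡ -1 (mod 89). So (87)! ≡ -1 × (88)^(-1) ≡ (-1)×(-1) = 1 (mod 89)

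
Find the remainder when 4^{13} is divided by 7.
By Fermat: 4^{6} ≡ 1 mod 7. 13 = 2×6 + 1. So 4^{13} ≡ 4^{1} ≡ 4 mod 7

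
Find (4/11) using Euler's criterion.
(4/11) = 4^{5} mod 11 = 1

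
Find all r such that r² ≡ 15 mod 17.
The square roots of 15 mod 17 are 7 and 10. Verify: 7² = 49 ≡ 15 mod 17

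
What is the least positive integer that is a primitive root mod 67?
g = 2. Powers: [2, 4, 8, 16, 32, 64, 61, 55, ...] generates all 66 non-zero residues.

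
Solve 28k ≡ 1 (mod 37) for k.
Since 37 is prime, by Fermat 28^(-1) ≡ 28^{35} ≡ 4 (mod 37). Verify: 28 × 4 = 112 ≡ 1 (mod 37)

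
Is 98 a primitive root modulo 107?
ord_107(98) divides 106. For each prime q|106: 98^{53}≡106, 98^{2}≡81, none ≡ 1. So 98 has order 106 and is a primitive root mod 107.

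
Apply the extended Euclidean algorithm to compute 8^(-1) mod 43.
Extended GCD: 8(-16) + 43(3) = 1. So 8^(-1) ≡ -16 ≡ 27 mod 43. Verify: 8 × 27 = 216 ≡ 1 mod 43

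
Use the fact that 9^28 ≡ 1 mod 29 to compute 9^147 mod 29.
By Fermat: 9^{28} ≡ 1 mod 29. 147 = 5×28 + 7. So 9^{147} ≡ 9^{7} ≡ 28 mod 29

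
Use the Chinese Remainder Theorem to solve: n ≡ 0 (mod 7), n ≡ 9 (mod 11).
M = 7 × 11 = 77. M₁ = 11, y₁ ≡ 2 (mod 7). M₂ = 7, y₂ ≡ 8 (mod 11). n = 0×11×2 + 9×7×8 ≡ 42 (mod 77)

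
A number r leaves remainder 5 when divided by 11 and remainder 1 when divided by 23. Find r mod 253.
M = 11 × 23 = 253. M₁ = 23, y₁ ≡ 1 mod 11. M₂ = 11, y₂ ≡ 21 mod 23. r = 5×23×1 + 1×11×21 ≡ 93 mod 253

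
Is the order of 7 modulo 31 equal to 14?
Powers of 7 mod 31: 7^1≡7, 7^2≡18, 7^3≡2, 7^4≡14, 7^5≡5, 7^6≡4, 7^7≡28, 7^8≡10, 7^9≡8, 7^10≡25, 7^11≡20, 7^12≡16, 7^13≡19, 7^14≡9, 7^15≡1. 7^14≡9≢1, so ord ≠ 14. No, the actual order is 15.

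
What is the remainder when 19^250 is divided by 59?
Using Fermat: 19^{58} ≡ 1 (mod 59). 250 ≡ 18 (mod 58). So 19^{250} ≡ 19^{18} ≡ 26 (mod 59)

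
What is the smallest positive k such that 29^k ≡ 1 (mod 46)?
Powers of 29 mod 46: 29^1≡29, 29^2≡13, 29^3≡9, 29^4≡31, 29^5≡25, 29^6≡35, 29^7≡3, 29^8≡41, 29^9≡39, 29^10≡27, 29^11≡1. ord_46(29) = 11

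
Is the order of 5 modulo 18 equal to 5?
Powers of 5 mod 18: 5^1≡5, 5^2≡7, 5^3≡17, 5^4≡13, 5^5≡11, 5^6≡1. 5^5≡11≢1, so ord ≠ 5. No, the actual order is 6.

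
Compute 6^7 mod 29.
By repeated squaring mod 29: 6^{1}≡6, 6^{2}≡7, 6^{4}≡20. Then 6^{7} = 6^{4+2+1} ≡ 20 × 7 × 6 ≡ 28 mod 29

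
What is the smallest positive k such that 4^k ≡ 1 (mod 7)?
Powers of 4 mod 7: 4^1≡4, 4^2≡2, 4^3≡1. Order = 3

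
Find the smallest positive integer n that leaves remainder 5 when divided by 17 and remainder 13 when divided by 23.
M = 17 × 23 = 391. M₁ = 23, y₁ ≡ 3 mod 17. M₂ = 17, y₂ ≡ 19 mod 23. n = 5×23×3 + 13×17×19 ≡ 243 mod 391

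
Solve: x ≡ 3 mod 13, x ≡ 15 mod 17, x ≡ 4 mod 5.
M = 13 × 17 × 5 = 1105. M₁ = 85, y₁ ≡ 2 mod 13. M₂ = 65, y₂ ≡ 11 mod 17. M₃ = 221, y₃ ≡ 1 mod 5. x = 3×85×2 + 15×65×11 + 4×221×1 ≡ 1069 mod 1105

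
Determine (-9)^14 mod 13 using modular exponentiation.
Using Fermat: (-9)^{12} ≡ 1 (mod 13). 14 ≡ 2 (mod 12). So (-9)^{14} ≡ (-9)^{2} ≡ 3 (mod 13)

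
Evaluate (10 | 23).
(10/23) = 10^{11} mod 23 = -1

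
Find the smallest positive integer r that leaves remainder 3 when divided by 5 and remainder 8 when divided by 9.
M = 5 × 9 = 45. M₁ = 9, y₁ ≡ 4 mod 5. M₂ = 5, y₂ ≡ 2 mod 9. r = 3×9×4 + 8×5×2 ≡ 8 mod 45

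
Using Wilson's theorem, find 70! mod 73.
(72)! = (70)! × (71) × (72) ≡ -1 (mod 73). So (70)! ≡ -1 × [(72)(71)]^(-1) ≡ 36 (mod 73)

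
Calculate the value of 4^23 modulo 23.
Using Fermat: 4^{22} ≡ 1 mod 23. 23 ≡ 1 mod 22. So 4^{23} ≡ 4^{1} ≡ 4 mod 23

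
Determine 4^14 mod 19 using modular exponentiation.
By repeated squaring mod 19: 4^{1}≡4, 4^{2}≡16, 4^{4}≡9, 4^{8}≡5. Then 4^{14} = 4^{8+4+2} ≡ 5 × 9 × 16 ≡ 17 mod 19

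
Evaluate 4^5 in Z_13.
By repeated squaring mod 13: 4^{1}≡4, 4^{2}≡3, 4^{4}≡9. Then 4^{5} = 4^{4+1} ≡ 9 × 4 ≡ 10 mod 13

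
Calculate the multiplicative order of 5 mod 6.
Powers of 5 mod 6: 5^1≡5, 5^2≡1. ord_6(5) = 2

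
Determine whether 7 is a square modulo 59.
By Euler's criterion: 7^{29} ≡ 1 mod 59. Since this equals 1, 7 is a QR.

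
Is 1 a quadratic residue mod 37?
By Euler's criterion: 1^{18} ≡ 1 (mod 37). Since this equals 1, 1 is a QR.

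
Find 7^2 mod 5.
7^{2} = 49 ≡ 4 mod 5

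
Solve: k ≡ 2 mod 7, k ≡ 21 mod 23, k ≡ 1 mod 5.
M = 7 × 23 × 5 = 805. M₁ = 115, y₁ ≡ 5 mod 7. M₂ = 35, y₂ ≡ 2 mod 23. M₃ = 161, y₃ ≡ 1 mod 5. k = 2×115×5 + 21×35×2 + 1×161×1 ≡ 366 mod 805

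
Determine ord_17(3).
Powers of 3 mod 17: 3^1≡3, 3^2≡9, 3^3≡10, 3^4≡13, 3^5≡5, 3^6≡15, 3^7≡11, 3^8≡16, 3^9≡14, 3^10≡8, 3^11≡7, 3^12≡4, 3^13≡12, 3^14≡2, 3^15≡6, 3^16≡1. ord_17(3) = 16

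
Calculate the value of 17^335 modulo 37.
Using Fermat: 17^{36} ≡ 1 mod 37. 335 ≡ 11 mod 36. So 17^{335} ≡ 17^{11} ≡ 32 mod 37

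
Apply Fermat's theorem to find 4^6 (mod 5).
By Fermat: 4^{4} ≡ 1 (mod 5). So 4^{6} = 4^{4} · 4^{2} ≡ 4^{2} ≡ 1 (mod 5)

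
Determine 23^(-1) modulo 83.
Since 83 is prime, by Fermat 23^(-1) ≡ 23^{81} ≡ 65 mod 83. Verify: 23 × 65 = 1495 ≡ 1 mod 83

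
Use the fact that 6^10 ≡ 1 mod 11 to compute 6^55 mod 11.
By Fermat: 6^{10} ≡ 1 mod 11. 55 = 5×10 + 5. So 6^{55} ≡ 6^{5} ≡ 10 mod 11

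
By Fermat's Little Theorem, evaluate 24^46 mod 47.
By Fermat's Little Theorem, 24^{46} ≡ 1 mod 47 since 47 is prime and gcd(24, 47) = 1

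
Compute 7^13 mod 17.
By repeated squaring (mod 17): 7^{1}≡7, 7^{2}≡15, 7^{4}≡4, 7^{8}≡16. Then 7^{13} = 7^{8+4+1} ≡ 16 × 4 × 7 ≡ 6 (mod 17)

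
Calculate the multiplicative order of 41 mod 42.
Powers of 41 mod 42: 41^1≡41, 41^2≡1. Order = 2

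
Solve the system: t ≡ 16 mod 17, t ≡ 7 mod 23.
M = 17 × 23 = 391. M₁ = 23, y₁ ≡ 3 mod 17. M₂ = 17, y₂ ≡ 19 mod 23. t = 16×23×3 + 7×17×19 ≡ 237 mod 391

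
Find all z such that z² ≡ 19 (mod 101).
The square roots of 19 mod 101 are 25 and 76. Verify: 25² = 625 ≡ 19 (mod 101)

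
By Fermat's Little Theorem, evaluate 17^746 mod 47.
By Fermat: 17^{46} ≡ 1 (mod 47). 746 ≡ 10 (mod 46). So 17^{746} ≡ 17^{10} ≡ 28 (mod 47)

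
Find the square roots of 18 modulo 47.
The square roots of 18 mod 47 are 21 and 26. Verify: 21² = 441 ≡ 18 (mod 47)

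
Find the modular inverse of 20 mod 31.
Since 31 is prime, by Fermat 20^(-1) ≡ 20^{29} ≡ 14 (mod 31). Verify: 20 × 14 = 280 ≡ 1 (mod 31)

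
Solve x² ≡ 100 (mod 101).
The square roots of 100 mod 101 are 91 and 10. Verify: 91² = 8281 ≡ 100 (mod 101)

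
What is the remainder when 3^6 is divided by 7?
Using Fermat: 3^{6} ≡ 1 (mod 7). 6 ≡ 0 (mod 6). So 3^{6} ≡ 3^{0} ≡ 1 (mod 7)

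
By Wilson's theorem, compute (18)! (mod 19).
By Wilson's theorem, (18)! ≡ -1 ≡ 18 (mod 19)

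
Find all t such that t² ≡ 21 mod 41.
The square roots of 21 mod 41 are 12 and 29. Verify: 12² = 144 ≡ 21 mod 41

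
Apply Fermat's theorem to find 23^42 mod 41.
By Fermat: 23^{40} ≡ 1 mod 41. So 23^{42} = 23^{40} · 23^{2} ≡ 23^{2} ≡ 37 mod 41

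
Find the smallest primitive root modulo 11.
g = 2. For each prime q|10: 2^{5}≡10, 2^{2}≡4, none ≡ 1, so ord_11(2) = 10 and 2 is a primitive root.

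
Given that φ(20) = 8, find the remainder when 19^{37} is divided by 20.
By Euler: 19^{8} ≡ 1 mod 20 since gcd(19, 20) = 1. 37 = 4×8 + 5. So 19^{37} ≡ 19^{5} ≡ 19 mod 20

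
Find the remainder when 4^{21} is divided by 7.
By Fermat: 4^{6} ≡ 1 (mod 7). 21 = 3×6 + 3. So 4^{21} ≡ 4^{3} ≡ 1 (mod 7)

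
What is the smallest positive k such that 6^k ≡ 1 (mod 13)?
Powers of 6 mod 13: 6^1≡6, 6^2≡10, 6^3≡8, 6^4≡9, 6^5≡2, 6^6≡12, 6^7≡7, 6^8≡3, 6^9≡5, 6^10≡4, 6^11≡11, 6^12≡1. So the order of 6 is 12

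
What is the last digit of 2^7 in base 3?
Using Fermat: 2^{2} ≡ 1 mod 3. 7 ≡ 1 mod 2. So 2^{7} ≡ 2^{1} ≡ 2 mod 3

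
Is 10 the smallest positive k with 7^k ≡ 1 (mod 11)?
Powers of 7 mod 11: 7^1≡7, 7^2≡5, 7^3≡2, 7^4≡3, 7^5≡10, 7^6≡4, 7^7≡6, 7^8≡9, 7^9≡8, 7^10≡1. First k with 7^k≡1 is k=10. Yes, ord_11(7) = 10.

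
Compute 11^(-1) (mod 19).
Since 19 is prime, by Fermat 11^(-1) ≡ 11^{17} ≡ 7 (mod 19). Verify: 11 × 7 = 77 ≡ 1 (mod 19)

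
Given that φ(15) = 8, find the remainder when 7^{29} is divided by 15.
By Euler: 7^{8} ≡ 1 (mod 15) since gcd(7, 15) = 1. 29 = 3×8 + 5. So 7^{29} ≡ 7^{5} ≡ 7 (mod 15)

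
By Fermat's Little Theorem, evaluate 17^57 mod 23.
By Fermat: 17^{22} ≡ 1 (mod 23). 57 = 2×22 + 13. So 17^{57} ≡ 17^{13} ≡ 10 (mod 23)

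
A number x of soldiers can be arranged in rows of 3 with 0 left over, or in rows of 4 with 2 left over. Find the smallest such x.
M = 3 × 4 = 12. M₁ = 4, y₁ ≡ 1 mod 3. M₂ = 3, y₂ ≡ 3 mod 4. x = 0×4×1 + 2×3×3 ≡ 6 mod 12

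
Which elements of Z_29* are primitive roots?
There are φ(28) = 12 primitive roots mod 29: {2, 3, 8, 10, 11, 14, 15, 18, 19, 21, 26, 27}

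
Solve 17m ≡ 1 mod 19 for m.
Since 19 is prime, by Fermat 17^(-1) ≡ 17^{17} ≡ 9 mod 19. Verify: 17 × 9 = 153 ≡ 1 mod 19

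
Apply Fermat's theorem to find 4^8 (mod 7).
By Fermat: 4^{6} ≡ 1 (mod 7). So 4^{8} = 4^{6} · 4^{2} ≡ 4^{2} ≡ 2 (mod 7)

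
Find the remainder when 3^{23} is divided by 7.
By Fermat: 3^{6} ≡ 1 (mod 7). 23 = 3×6 + 5. So 3^{23} ≡ 3^{5} ≡ 5 (mod 7)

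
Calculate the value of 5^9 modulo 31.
By repeated squaring (mod 31): 5^{1}≡5, 5^{2}≡25, 5^{4}≡5, 5^{8}≡25. Then 5^{9} = 5^{8+1} ≡ 25 × 5 ≡ 1 (mod 31)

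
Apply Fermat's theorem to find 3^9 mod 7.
By Fermat: 3^{6} ≡ 1 mod 7. So 3^{9} = 3^{6} · 3^{3} ≡ 3^{3} ≡ 6 mod 7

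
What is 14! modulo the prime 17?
(16)! = (14)! × (15) × (16) ≡ -1 mod 17. So (14)! ≡ -1 × [(16)(15)]^(-1) ≡ 8 mod 17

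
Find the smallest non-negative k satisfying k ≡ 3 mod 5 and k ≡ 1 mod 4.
M = 5 × 4 = 20. M₁ = 4, y₁ ≡ 4 mod 5. M₂ = 5, y₂ ≡ 1 mod 4. k = 3×4×4 + 1×5×1 ≡ 13 mod 20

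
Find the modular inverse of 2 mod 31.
Since 31 is prime, by Fermat 2^(-1) ≡ 2^{29} ≡ 16 mod 31. Verify: 2 × 16 = 32 ≡ 1 mod 31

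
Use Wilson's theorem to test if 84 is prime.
(83)! mod 84 = 0. Since 0 ≢ -1 mod 84, 84 is not prime.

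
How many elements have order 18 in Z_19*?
A prime p has φ(p-1) primitive roots; here φ(18) = 6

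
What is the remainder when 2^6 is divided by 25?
By repeated squaring (mod 25): 2^{1}≡2, 2^{2}≡4, 2^{4}≡16. Then 2^{6} = 2^{4+2} ≡ 16 × 4 ≡ 14 (mod 25)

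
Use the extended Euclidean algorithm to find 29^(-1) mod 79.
Extended GCD: 29(30) + 79(-11) = 1. So 29^(-1) ≡ 30 mod 79. Verify: 29 × 30 = 870 ≡ 1 mod 79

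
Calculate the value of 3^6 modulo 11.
By repeated squaring mod 11: 3^{1}≡3, 3^{2}≡9, 3^{4}≡4. Then 3^{6} = 3^{4+2} ≡ 4 × 9 ≡ 3 mod 11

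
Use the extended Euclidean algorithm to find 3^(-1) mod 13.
Extended GCD: 3(-4) + 13(1) = 1. So 3^(-1) ≡ -4 ≡ 9 (mod 13). Verify: 3 × 9 = 27 ≡ 1 (mod 13)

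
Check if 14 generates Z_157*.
14^{13} ≡ 1 (mod 157) and 13 < 156, so ord_157(14) = 13 ≠ 156 and 14 is not a primitive root.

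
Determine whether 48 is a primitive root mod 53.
ord_53(48) divides 52. For each prime q|52: 48^{26}≡52, 48^{4}≡42, none ≡ 1. So 48 has order 52 and is a primitive root mod 53.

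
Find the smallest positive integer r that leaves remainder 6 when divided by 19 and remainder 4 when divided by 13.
M = 19 × 13 = 247. M₁ = 13, y₁ ≡ 3 mod 19. M₂ = 19, y₂ ≡ 11 mod 13. r = 6×13×3 + 4×19×11 ≡ 82 mod 247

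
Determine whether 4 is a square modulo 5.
By Euler's criterion: 4^{2} ≡ 1 (mod 5). Since this equals 1, 4 is a QR.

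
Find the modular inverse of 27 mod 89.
Since 89 is prime, by Fermat 27^(-1) ≡ 27^{87} ≡ 33 (mod 89). Verify: 27 × 33 = 891 ≡ 1 (mod 89)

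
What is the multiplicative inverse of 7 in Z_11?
Since 11 is prime, by Fermat 7^(-1) ≡ 7^{9} ≡ 8 (mod 11). Verify: 7 × 8 = 56 ≡ 1 (mod 11)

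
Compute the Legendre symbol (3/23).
(3/23) = 3^{11} mod 23 = 1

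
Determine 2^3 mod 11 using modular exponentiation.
2^{3} = 8 ≡ 8 mod 11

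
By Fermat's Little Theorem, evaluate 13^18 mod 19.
By Fermat's Little Theorem, 13^{18} ≡ 1 mod 19 since 19 is prime and gcd(13, 19) = 1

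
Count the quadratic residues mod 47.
Exactly half the non-zero residues mod a prime are QRs: (47-1)/2 = 23.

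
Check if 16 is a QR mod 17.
By Euler's criterion: 16^{8} ≡ 1 (mod 17). Since this equals 1, 16 is a QR.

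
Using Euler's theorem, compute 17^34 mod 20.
By Euler: 17^{8} ≡ 1 (mod 20) since gcd(17, 20) = 1. 34 = 4×8 + 2. So 17^{34} ≡ 17^{2} ≡ 9 (mod 20)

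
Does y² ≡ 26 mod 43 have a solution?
By Euler's criterion: 26^{21} ≡ 42 mod 43. Since this equals -1 (≡ 42), 26 is not a QR.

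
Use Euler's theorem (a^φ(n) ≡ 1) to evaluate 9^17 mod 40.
By Euler: 9^{16} ≡ 1 mod 40 since gcd(9, 40) = 1. 17 = 1×16 + 1. So 9^{17} ≡ 9^{1} ≡ 9 mod 40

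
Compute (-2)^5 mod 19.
By repeated squaring mod 19: (-2)^{1}≡17, (-2)^{2}≡4, (-2)^{4}≡16. Then (-2)^{5} = (-2)^{4+1} ≡ 16 × 17 ≡ 6 mod 19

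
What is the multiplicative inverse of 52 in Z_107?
Since 107 is prime, by Fermat 52^(-1) ≡ 52^{105} ≡ 35 (mod 107). Verify: 52 × 35 = 1820 ≡ 1 (mod 107)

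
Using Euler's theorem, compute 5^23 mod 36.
By Euler: 5^{12} ≡ 1 mod 36 since gcd(5, 36) = 1. 23 = 1×12 + 11. So 5^{23} ≡ 5^{11} ≡ 29 mod 36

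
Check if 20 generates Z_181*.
20^{90} ≡ 1 (mod 181) and 90 < 180, so ord_181(20) = 90 ≠ 180 and 20 is not a primitive root.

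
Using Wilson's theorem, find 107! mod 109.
(108)! = (107)! × (108) ≡ -1 (mod 109). So (107)! ≡ -1 × (108)^(-1) ≡ (-1)×(-1) = 1 (mod 109)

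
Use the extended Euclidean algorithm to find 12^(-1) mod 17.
Extended GCD: 12(-7) + 17(5) = 1. So 12^(-1) ≡ -7 ≡ 10 mod 17. Verify: 12 × 10 = 120 ≡ 1 mod 17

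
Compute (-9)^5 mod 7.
By repeated squaring mod 7: (-9)^{1}≡5, (-9)^{2}≡4, (-9)^{4}≡2. Then (-9)^{5} = (-9)^{4+1} ≡ 2 × 5 ≡ 3 mod 7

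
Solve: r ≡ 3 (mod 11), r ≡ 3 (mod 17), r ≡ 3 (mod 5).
M = 11 × 17 × 5 = 935. M₁ = 85, y₁ ≡ 7 (mod 11). M₂ = 55, y₂ ≡ 13 (mod 17). M₃ = 187, y₃ ≡ 3 (mod 5). r = 3×85×7 + 3×55×13 + 3×187×3 ≡ 3 (mod 935)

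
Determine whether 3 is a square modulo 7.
By Euler's criterion: 3^{3} ≡ 6 (mod 7). Since this equals -1 (≡ 6), 3 is not a QR.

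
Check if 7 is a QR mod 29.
By Euler's criterion: 7^{14} ≡ 1 (mod 29). Since this equals 1, 7 is a QR.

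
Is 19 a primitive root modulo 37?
ord_37(19) divides 36. For each prime q|36: 19^{18}≡36, 19^{12}≡10, none ≡ 1. So 19 has order 36 and is a primitive root mod 37.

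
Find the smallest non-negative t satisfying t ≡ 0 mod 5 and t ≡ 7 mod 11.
M = 5 × 11 = 55. M₁ = 11, y₁ ≡ 1 mod 5. M₂ = 5, y₂ ≡ 9 mod 11. t = 0×11×1 + 7×5×9 ≡ 40 mod 55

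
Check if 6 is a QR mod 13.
By Euler's criterion: 6^{6} ≡ 12 (mod 13). Since this equals -1 (≡ 12), 6 is not a QR.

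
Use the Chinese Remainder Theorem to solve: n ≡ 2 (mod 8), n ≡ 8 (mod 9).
M = 8 × 9 = 72. M₁ = 9, y₁ ≡ 1 (mod 8). M₂ = 8, y₂ ≡ 8 (mod 9). n = 2×9×1 + 8×8×8 ≡ 26 (mod 72)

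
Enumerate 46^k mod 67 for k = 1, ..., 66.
46^1, 46^2, ..., 46^{66} mod 67: [46, 39, 52, 47, 18, 24, 32, 65, 42, 56, 30, 40, 31, 19, 3, 4, 50, 22, 7, 54, 5, 29, 61, 59, 34, 23, 53, 26, 57, 9, 12, 16, 66, 21, 28, 15, 20, 49, 43, 35, 2, 25, 11, 37, 27, 36, 48, 64, 63, 17, 45, 60, 13, 62, 38, 6, 8, 33, 44, 14, 41, 10, 58, 55, 51, 1]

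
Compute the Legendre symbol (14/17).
(14/17) = 14^{8} mod 17 = -1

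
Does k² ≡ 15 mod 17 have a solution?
By Euler's criterion: 15^{8} ≡ 1 mod 17. Since this equals 1, 15 is a QR.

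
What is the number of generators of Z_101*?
There are φ(101-1) = φ(100) = 40 primitive roots modulo 101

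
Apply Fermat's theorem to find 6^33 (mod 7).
By Fermat: 6^{6} ≡ 1 (mod 7). 33 = 5×6 + 3. So 6^{33} ≡ 6^{3} ≡ 6 (mod 7)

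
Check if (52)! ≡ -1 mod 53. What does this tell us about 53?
(52)! mod 53 = 52. Since this equals -1 mod 53, Wilson confirms 53 is prime.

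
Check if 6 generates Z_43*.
6^{3} ≡ 1 (mod 43) and 3 < 42, so ord_43(6) = 3 ≠ 42 and 6 is not a primitive root.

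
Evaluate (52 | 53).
(52/53) = 52^{26} mod 53 = 1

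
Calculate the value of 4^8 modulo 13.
By repeated squaring mod 13: 4^{1}≡4, 4^{2}≡3, 4^{4}≡9, 4^{8}≡3. So 4^{8} ≡ 3 mod 13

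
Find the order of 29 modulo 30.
Powers of 29 mod 30: 29^1≡29, 29^2≡1. ord_30(29) = 2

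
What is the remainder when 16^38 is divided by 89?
By repeated squaring mod 89: 16^{1}≡16, 16^{2}≡78, 16^{4}≡32, 16^{8}≡45, 16^{16}≡67, 16^{32}≡39. Then 16^{38} = 16^{32+4+2} ≡ 39 × 32 × 78 ≡ 67 mod 89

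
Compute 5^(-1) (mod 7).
Since 7 is prime, by Fermat 5^(-1) ≡ 5^{5} ≡ 3 (mod 7). Verify: 5 × 3 = 15 ≡ 1 (mod 7)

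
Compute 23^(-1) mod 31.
Since 31 is prime, by Fermat 23^(-1) ≡ 23^{29} ≡ 27 mod 31. Verify: 23 × 27 = 621 ≡ 1 mod 31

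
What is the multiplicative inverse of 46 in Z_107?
Since 107 is prime, by Fermat 46^(-1) ≡ 46^{105} ≡ 7 (mod 107). Verify: 46 × 7 = 322 ≡ 1 (mod 107)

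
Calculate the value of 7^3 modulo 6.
7^{3} = 343 ≡ 1 mod 6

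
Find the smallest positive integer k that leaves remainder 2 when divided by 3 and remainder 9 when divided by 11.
M = 3 × 11 = 33. M₁ = 11, y₁ ≡ 2 (mod 3). M₂ = 3, y₂ ≡ 4 (mod 11). k = 2×11×2 + 9×3×4 ≡ 20 (mod 33)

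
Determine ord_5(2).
Powers of 2 mod 5: 2^1≡2, 2^2≡4, 2^3≡3, 2^4≡1. So the order of 2 is 4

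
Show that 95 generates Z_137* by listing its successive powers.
95^1, 95^2, ..., 95^{136} mod 137: [95, 120, 29, 15, 55, 19, 24, 88, 3, 11, 86, 87, 45, 28, 57, 72, 127, 9, 33, 121, 124, 135, 84, 34, 79, 107, 27, 99, 89, 98, 131, 115, 102, 100, 47, 81, 23, 130, 20, 119, 71, 32, 26, 4, 106, 69, 116, 60, 83, 76, 96, 78, 12, 44, 70, 74, 43, 112, 91, 14, 97, 36, 132, 73, 85, 129, 62, 136, 42, 17, 108, 122, 82, 118, 113, 49, 134, 126, 51, 50, 92, 109, 80, 65, 10, 128, 104, 16, 13, 2, 53, 103, 58, 30, 110, 38, 48, 39, 6, 22, 35, 37, 90, 56, 114, 7, 117, 18, 66, 105, 111, 133, 31, 68, 21, 77, 54, 61, 41, 59, 125, 93, 67, 63, 94, 25, 46, 123, 40, 101, 5, 64, 52, 8, 75, 1]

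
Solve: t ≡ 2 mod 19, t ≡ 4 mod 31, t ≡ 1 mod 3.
M = 19 × 31 × 3 = 1767. M₁ = 93, y₁ ≡ 9 mod 19. M₂ = 57, y₂ ≡ 6 mod 31. M₃ = 589, y₃ ≡ 1 mod 3. t = 2×93×9 + 4×57×6 + 1×589×1 ≡ 97 mod 1767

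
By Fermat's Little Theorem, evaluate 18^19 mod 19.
By Fermat: 18^{18} ≡ 1 mod 19. So 18^{19} = 18^{18} · 18^{1} ≡ 18^{1} ≡ 18 mod 19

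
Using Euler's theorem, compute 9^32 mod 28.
By Euler: 9^{12} ≡ 1 (mod 28) since gcd(9, 28) = 1. 32 = 2×12 + 8. So 9^{32} ≡ 9^{8} ≡ 25 (mod 28)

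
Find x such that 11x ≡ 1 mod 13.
Since 13 is prime, by Fermat 11^(-1) ≡ 11^{11} ≡ 6 mod 13. Verify: 11 × 6 = 66 ≡ 1 mod 13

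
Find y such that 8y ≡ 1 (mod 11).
Since 11 is prime, by Fermat 8^(-1) ≡ 8^{9} ≡ 7 (mod 11). Verify: 8 × 7 = 56 ≡ 1 (mod 11)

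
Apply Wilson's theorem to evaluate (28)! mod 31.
(30)! = (28)! × (29) × (30) ≡ -1 mod 31. So (28)! ≡ -1 × [(30)(29)]^(-1) ≡ 15 mod 31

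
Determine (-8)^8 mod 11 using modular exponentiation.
By repeated squaring (mod 11): (-8)^{1}≡3, (-8)^{2}≡9, (-8)^{4}≡4, (-8)^{8}≡5. So (-8)^{8} ≡ 5 (mod 11)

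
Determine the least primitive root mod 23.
g = 5. For each prime q|22: 5^{11}≡22, 5^{2}≡2, none ≡ 1, so ord_23(5) = 22 and 5 is a primitive root.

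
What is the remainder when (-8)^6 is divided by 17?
By repeated squaring (mod 17): (-8)^{1}≡9, (-8)^{2}≡13, (-8)^{4}≡16. Then (-8)^{6} = (-8)^{4+2} ≡ 16 × 13 ≡ 4 (mod 17)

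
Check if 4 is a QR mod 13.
By Euler's criterion: 4^{6} ≡ 1 mod 13. Since this equals 1, 4 is a QR.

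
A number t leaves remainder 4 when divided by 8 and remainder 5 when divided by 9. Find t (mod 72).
M = 8 × 9 = 72. M₁ = 9, y₁ ≡ 1 (mod 8). M₂ = 8, y₂ ≡ 8 (mod 9). t = 4×9×1 + 5×8×8 ≡ 68 (mod 72)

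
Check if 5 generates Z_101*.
5^{25} ≡ 1 (mod 101) and 25 < 100, so ord_101(5) = 25 ≠ 100 and 5 is not a primitive root.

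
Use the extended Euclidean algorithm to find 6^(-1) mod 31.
Extended GCD: 6(-5) + 31(1) = 1. So 6^(-1) ≡ -5 ≡ 26 mod 31. Verify: 6 × 26 = 156 ≡ 1 mod 31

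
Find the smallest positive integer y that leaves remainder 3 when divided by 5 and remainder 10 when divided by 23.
M = 5 × 23 = 115. M₁ = 23, y₁ ≡ 2 mod 5. M₂ = 5, y₂ ≡ 14 mod 23. y = 3×23×2 + 10×5×14 ≡ 33 mod 115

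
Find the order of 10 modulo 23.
Powers of 10 mod 23: 10^1≡10, 10^2≡8, 10^3≡11, 10^4≡18, 10^5≡19, 10^6≡6, 10^7≡14, 10^8≡2, 10^9≡20, 10^10≡16, 10^11≡22, 10^12≡13, 10^13≡15, 10^14≡12, 10^15≡5, 10^16≡4, 10^17≡17, 10^18≡9, 10^19≡21, 10^20≡3, 10^21≡7, 10^22≡1. ord_23(10) = 22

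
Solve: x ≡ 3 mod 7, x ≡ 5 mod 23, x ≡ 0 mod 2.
M = 7 × 23 × 2 = 322. M₁ = 46, y₁ ≡ 2 mod 7. M₂ = 14, y₂ ≡ 5 mod 23. M₃ = 161, y₃ ≡ 1 mod 2. x = 3×46×2 + 5×14×5 + 0×161×1 ≡ 304 mod 322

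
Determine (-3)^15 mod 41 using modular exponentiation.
By repeated squaring (mod 41): (-3)^{1}≡38, (-3)^{2}≡9, (-3)^{4}≡40, (-3)^{8}≡1. Then (-3)^{15} = (-3)^{8+4+2+1} ≡ 1 × 40 × 9 × 38 ≡ 27 (mod 41)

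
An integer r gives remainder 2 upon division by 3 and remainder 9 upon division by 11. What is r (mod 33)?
M = 3 × 11 = 33. M₁ = 11, y₁ ≡ 2 (mod 3). M₂ = 3, y₂ ≡ 4 (mod 11). r = 2×11×2 + 9×3×4 ≡ 20 (mod 33)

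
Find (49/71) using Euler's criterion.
(49/71) = 49^{35} mod 71 = 1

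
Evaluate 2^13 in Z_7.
Using Fermat: 2^{6} ≡ 1 (mod 7). 13 ≡ 1 (mod 6). So 2^{13} ≡ 2^{1} ≡ 2 (mod 7)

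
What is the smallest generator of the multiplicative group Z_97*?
g = 5. For each prime q|96: 5^{48}≡96, 5^{32}≡35, none ≡ 1, so ord_97(5) = 96 and 5 is a primitive root.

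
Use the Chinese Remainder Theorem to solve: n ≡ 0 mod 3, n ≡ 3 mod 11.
M = 3 × 11 = 33. M₁ = 11, y₁ ≡ 2 mod 3. M₂ = 3, y₂ ≡ 4 mod 11. n = 0×11×2 + 3×3×4 ≡ 3 mod 33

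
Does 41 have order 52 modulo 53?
ord_53(41) divides 52. For each prime q|52: 41^{26}≡52, 41^{4}≡13, none ≡ 1. So 41 has order 52 and is a primitive root mod 53.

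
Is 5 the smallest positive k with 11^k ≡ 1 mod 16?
Powers of 11 mod 16: 11^1≡11, 11^2≡9, 11^3≡3, 11^4≡1. Already 11^4≡1, so the order is 4 < 5. No, the actual order is 4.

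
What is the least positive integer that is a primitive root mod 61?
g = 2. Powers: [2, 4, 8, 16, 32, 3, ...] generates all 60 non-zero residues.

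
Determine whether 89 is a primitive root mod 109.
89^{27} ≡ 1 (mod 109) and 27 < 108, so ord_109(89) = 27 ≠ 108 and 89 is not a primitive root.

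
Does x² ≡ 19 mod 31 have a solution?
By Euler's criterion: 19^{15} ≡ 1 mod 31. Since this equals 1, 19 is a QR.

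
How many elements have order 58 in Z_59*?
Number of primitive roots mod 59 = φ(p-1) = φ(58) = 28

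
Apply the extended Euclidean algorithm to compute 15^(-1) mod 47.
Extended GCD: 15(22) + 47(-7) = 1. So 15^(-1) ≡ 22 (mod 47). Verify: 15 × 22 = 330 ≡ 1 (mod 47)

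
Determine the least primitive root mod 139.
g = 2. Powers: [2, 4, 8, 16, 32, 64, 128, ...] generates all 138 non-zero residues.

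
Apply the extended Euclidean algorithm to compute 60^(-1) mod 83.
Extended GCD: 60(18) + 83(-13) = 1. So 60^(-1) ≡ 18 mod 83. Verify: 60 × 18 = 1080 ≡ 1 mod 83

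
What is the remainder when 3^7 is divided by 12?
By repeated squaring mod 12: 3^{1}≡3, 3^{2}≡9, 3^{4}≡9. Then 3^{7} = 3^{4+2+1} ≡ 9 × 9 × 3 ≡ 3 mod 12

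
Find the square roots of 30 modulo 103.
The square roots of 30 mod 103 are 66 and 37. Verify: 66² = 4356 ≡ 30 (mod 103)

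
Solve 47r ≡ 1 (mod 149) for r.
Since 149 is prime, by Fermat 47^(-1) ≡ 47^{147} ≡ 130 (mod 149). Verify: 47 × 130 = 6110 ≡ 1 (mod 149)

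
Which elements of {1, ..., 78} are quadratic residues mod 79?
Quadratic residues modulo 79: {1, 2, 4, 5, 8, 9, 10, 11, 13, 16, 18, 19, 20, 21, 22, 23, 25, 26, 31, 32, 36, 38, 40, 42, 44, 45, 46, 49, 50, 51, 52, 55, 62, 64, 65, 67, 72, 73, 76}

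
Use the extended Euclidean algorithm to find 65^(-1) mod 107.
Extended GCD: 65(28) + 107(-17) = 1. So 65^(-1) ≡ 28 mod 107. Verify: 65 × 28 = 1820 ≡ 1 mod 107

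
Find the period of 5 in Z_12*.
Powers of 5 mod 12: 5^1≡5, 5^2≡1. So the order of 5 is 2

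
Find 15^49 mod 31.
Using Fermat: 15^{30} ≡ 1 mod 31. 49 ≡ 19 mod 30. So 15^{49} ≡ 15^{19} ≡ 29 mod 31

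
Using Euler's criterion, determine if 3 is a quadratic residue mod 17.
By Euler's criterion: 3^{8} ≡ 16 mod 17. Since this equals -1 (≡ 16), 3 is not a QR.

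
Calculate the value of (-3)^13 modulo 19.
By repeated squaring mod 19: (-3)^{1}≡16, (-3)^{2}≡9, (-3)^{4}≡5, (-3)^{8}≡6. Then (-3)^{13} = (-3)^{8+4+1} ≡ 6 × 5 × 16 ≡ 5 mod 19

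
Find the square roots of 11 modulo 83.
The square roots of 11 mod 83 are 29 and 54. Verify: 29² = 841 ≡ 11 mod 83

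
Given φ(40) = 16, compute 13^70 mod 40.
By Euler: 13^{16} ≡ 1 mod 40 since gcd(13, 40) = 1. 70 = 4×16 + 6. So 13^{70} ≡ 13^{6} ≡ 9 mod 40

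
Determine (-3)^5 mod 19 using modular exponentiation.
By repeated squaring (mod 19): (-3)^{1}≡16, (-3)^{2}≡9, (-3)^{4}≡5. Then (-3)^{5} = (-3)^{4+1} ≡ 5 × 16 ≡ 4 (mod 19)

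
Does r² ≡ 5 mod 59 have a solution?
By Euler's criterion: 5^{29} ≡ 1 mod 59. Since this equals 1, 5 is a QR.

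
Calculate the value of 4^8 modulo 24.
By repeated squaring mod 24: 4^{1}≡4, 4^{2}≡16, 4^{4}≡16, 4^{8}≡16. So 4^{8} ≡ 16 mod 24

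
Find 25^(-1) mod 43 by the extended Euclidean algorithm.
Extended GCD: 25(-12) + 43(7) = 1. So 25^(-1) ≡ -12 ≡ 31 mod 43. Verify: 25 × 31 = 775 ≡ 1 mod 43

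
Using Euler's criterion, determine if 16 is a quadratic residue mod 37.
By Euler's criterion: 16^{18} ≡ 1 (mod 37). Since this equals 1, 16 is a QR.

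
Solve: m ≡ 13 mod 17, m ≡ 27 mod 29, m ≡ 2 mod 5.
M = 17 × 29 × 5 = 2465. M₁ = 145, y₁ ≡ 2 mod 17. M₂ = 85, y₂ ≡ 14 mod 29. M₃ = 493, y₃ ≡ 2 mod 5. m = 13×145×2 + 27×85×14 + 2×493×2 ≡ 897 mod 2465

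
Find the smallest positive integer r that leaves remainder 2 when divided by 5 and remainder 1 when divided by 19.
M = 5 × 19 = 95. M₁ = 19, y₁ ≡ 4 mod 5. M₂ = 5, y₂ ≡ 4 mod 19. r = 2×19×4 + 1×5×4 ≡ 77 mod 95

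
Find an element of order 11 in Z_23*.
2 has order 11 mod 23 since 2^{11} ≡ 1 mod 23 and no smaller power works.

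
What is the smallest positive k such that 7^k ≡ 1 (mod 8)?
Powers of 7 mod 8: 7^1≡7, 7^2≡1. So the order of 7 is 2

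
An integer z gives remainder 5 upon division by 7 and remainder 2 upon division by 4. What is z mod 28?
M = 7 × 4 = 28. M₁ = 4, y₁ ≡ 2 mod 7. M₂ = 7, y₂ ≡ 3 mod 4. z = 5×4×2 + 2×7×3 ≡ 26 mod 28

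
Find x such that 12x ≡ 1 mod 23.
Since 23 is prime, by Fermat 12^(-1) ≡ 12^{21} ≡ 2 mod 23. Verify: 12 × 2 = 24 ≡ 1 mod 23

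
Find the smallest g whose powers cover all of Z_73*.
g = 5. Powers: [5, 25, 52, 41, 59, 3, 15, 2, ...] generates all 72 non-zero residues.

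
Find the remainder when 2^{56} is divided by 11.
By Fermat: 2^{10} ≡ 1 (mod 11). 56 = 5×10 + 6. So 2^{56} ≡ 2^{6} ≡ 9 (mod 11)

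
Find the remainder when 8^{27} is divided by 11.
By Fermat: 8^{10} ≡ 1 (mod 11). 27 = 2×10 + 7. So 8^{27} ≡ 8^{7} ≡ 2 (mod 11)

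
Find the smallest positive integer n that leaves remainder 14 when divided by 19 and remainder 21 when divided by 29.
M = 19 × 29 = 551. M₁ = 29, y₁ ≡ 2 mod 19. M₂ = 19, y₂ ≡ 26 mod 29. n = 14×29×2 + 21×19×26 ≡ 166 mod 551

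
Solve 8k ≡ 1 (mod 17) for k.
Since 17 is prime, by Fermat 8^(-1) ≡ 8^{15} ≡ 15 (mod 17). Verify: 8 × 15 = 120 ≡ 1 (mod 17)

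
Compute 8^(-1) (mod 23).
Since 23 is prime, by Fermat 8^(-1) ≡ 8^{21} ≡ 3 (mod 23). Verify: 8 × 3 = 24 ≡ 1 (mod 23)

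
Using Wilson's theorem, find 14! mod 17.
(16)! = (14)! × (15) × (16) ≡ -1 (mod 17). So (14)! ≡ -1 × [(16)(15)]^(-1) ≡ 8 (mod 17)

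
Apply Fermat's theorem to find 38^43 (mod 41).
By Fermat: 38^{40} ≡ 1 (mod 41). So 38^{43} = 38^{40} · 38^{3} ≡ 38^{3} ≡ 14 (mod 41)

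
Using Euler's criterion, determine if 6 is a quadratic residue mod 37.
By Euler's criterion: 6^{18} ≡ 36 (mod 37). Since this equals -1 (≡ 36), 6 is not a QR.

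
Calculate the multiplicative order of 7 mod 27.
Powers of 7 mod 27: 7^1≡7, 7^2≡22, 7^3≡19, 7^4≡25, 7^5≡13, 7^6≡10, 7^7≡16, 7^8≡4, 7^9≡1. Order = 9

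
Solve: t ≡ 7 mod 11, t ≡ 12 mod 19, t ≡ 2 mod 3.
M = 11 × 19 × 3 = 627. M₁ = 57, y₁ ≡ 6 mod 11. M₂ = 33, y₂ ≡ 15 mod 19. M₃ = 209, y₃ ≡ 2 mod 3. t = 7×57×6 + 12×33×15 + 2×209×2 ≡ 392 mod 627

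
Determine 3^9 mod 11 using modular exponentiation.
By repeated squaring mod 11: 3^{1}≡3, 3^{2}≡9, 3^{4}≡4, 3^{8}≡5. Then 3^{9} = 3^{8+1} ≡ 5 × 3 ≡ 4 mod 11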